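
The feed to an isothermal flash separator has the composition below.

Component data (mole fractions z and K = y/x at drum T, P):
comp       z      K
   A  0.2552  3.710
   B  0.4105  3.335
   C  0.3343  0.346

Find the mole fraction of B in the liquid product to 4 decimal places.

x_B = 0.1341

Material balance + equilibrium reduce to Σ zᵢ(Kᵢ−1)/(1+ψ(Kᵢ−1)) = 0.
Feasibility: ΣzᵢKᵢ = 2.4315, Σzᵢ/Kᵢ = 1.1581 — both > 1, two phases present.
Iterate (Newton) starting at ψ = 0.5:
  ψ = 0.5000: g = 0.41103, g' = -1.1300 → ψ = 0.8637
  ψ = 0.8637: g = 0.02228, g' = -1.1691 → ψ = 0.8828
  ψ = 0.8828: g = -0.00031, g' = -1.2021 → ψ = 0.8825
Converged at ψ = 0.8825.
Compositions from xᵢ = zᵢ/(1+ψ(Kᵢ−1)), yᵢ = Kᵢxᵢ:
  A: x = 0.0752, y = 0.2792
  B: x = 0.1341, y = 0.4473
  C: x = 0.7906, y = 0.2736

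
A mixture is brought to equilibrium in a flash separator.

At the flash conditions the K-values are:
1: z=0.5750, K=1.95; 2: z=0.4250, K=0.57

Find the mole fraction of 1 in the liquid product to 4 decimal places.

Material balance + equilibrium reduce to Σ zᵢ(Kᵢ−1)/(1+V/F(Kᵢ−1)) = 0.
Check two-phase: ΣzᵢKᵢ = 1.3635 > 1 and Σzᵢ/Kᵢ = 1.0405 > 1, so g(0) = 0.3635 > 0 and g(1) = -0.0405 < 0.
Newton–Raphson from V/F = 0.5:
  V/F = 0.5000: g = 0.13754, g' = -0.3660 → V/F = 0.8757
  V/F = 0.8757: g = 0.00505, g' = -0.3568 → V/F = 0.8899
  V/F = 0.8899: g = -0.00001, g' = -0.3586 → V/F = 0.8898
Converged at V/F = 0.8898.
Compositions from xᵢ = zᵢ/(1+V/F(Kᵢ−1)), yᵢ = Kᵢxᵢ:
  1: x = 0.3116, y = 0.6076
  2: x = 0.6884, y = 0.3924

x_1 = 0.3116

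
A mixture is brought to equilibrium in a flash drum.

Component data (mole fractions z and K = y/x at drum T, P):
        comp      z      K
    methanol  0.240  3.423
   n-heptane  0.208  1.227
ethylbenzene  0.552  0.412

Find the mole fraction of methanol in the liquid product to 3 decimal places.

Let β = V/F and solve Σ zᵢ(Kᵢ−1)/(1+β(Kᵢ−1)) = 0.
g(0) = ΣzᵢKᵢ − 1 = 0.304 and g(1) = 1 − Σzᵢ/Kᵢ = -0.579, so a root lies in (0, 1).
Newton–Raphson from β = 0.42:
  β = 0.420: g = -0.0997, g' = -0.692 → β = 0.276
  β = 0.276: g = 0.0056, g' = -0.788 → β = 0.283
Converged at β = 0.283.
Compositions from xᵢ = zᵢ/(1+β(Kᵢ−1)), yᵢ = Kᵢxᵢ:
  methanol: x = 0.142, y = 0.487
  n-heptane: x = 0.195, y = 0.240
  ethylbenzene: x = 0.662, y = 0.273

x_methanol = 0.142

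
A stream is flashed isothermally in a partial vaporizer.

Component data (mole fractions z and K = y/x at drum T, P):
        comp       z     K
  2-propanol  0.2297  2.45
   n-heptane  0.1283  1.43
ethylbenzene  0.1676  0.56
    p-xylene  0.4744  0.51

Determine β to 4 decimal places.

β = 0.1414

Let β = V/F and solve Σ zᵢ(Kᵢ−1)/(1+β(Kᵢ−1)) = 0.
g(0) = ΣzᵢKᵢ − 1 = 0.0820 and g(1) = 1 − Σzᵢ/Kᵢ = -0.4130, so a root lies in (0, 1).
Newton–Raphson from β = 0.5:
  β = 0.5000: g = -0.16394, g' = -0.4315 → β = 0.1201
  β = 0.1201: g = 0.01129, g' = -0.5365 → β = 0.1411
  β = 0.1411: g = 0.00015, g' = -0.5222 → β = 0.1414
Converged at β = 0.1414.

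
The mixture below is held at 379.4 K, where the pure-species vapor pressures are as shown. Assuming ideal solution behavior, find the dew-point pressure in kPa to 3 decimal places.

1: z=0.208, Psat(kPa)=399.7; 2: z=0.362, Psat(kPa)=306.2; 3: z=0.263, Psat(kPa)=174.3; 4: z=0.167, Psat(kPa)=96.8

Pdew = 202.564 kPa

At the dew point ψ → 1, so Σzᵢ/Kᵢ = 1 with Kᵢ = Pᵢˢᵃᵗ/P ⇒ 1/P = Σzᵢ/Pᵢˢᵃᵗ.
1/P = 0.208/399.7 + 0.362/306.2 + 0.263/174.3 + 0.167/96.8 = 0.004937 ⇒ P = 202.564 kPa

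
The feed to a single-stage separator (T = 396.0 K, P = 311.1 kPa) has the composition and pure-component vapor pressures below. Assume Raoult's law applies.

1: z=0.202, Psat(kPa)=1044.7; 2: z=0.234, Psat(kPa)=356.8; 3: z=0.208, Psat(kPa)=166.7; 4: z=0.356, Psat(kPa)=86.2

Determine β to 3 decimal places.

Raoult's law: Kᵢ = Pᵢˢᵃᵗ/P = Pᵢˢᵃᵗ/311.1.
  K_1 = 1044.7/311.1 = 3.35808, K_2 = 356.8/311.1 = 1.14690, K_3 = 166.7/311.1 = 0.53584, K_4 = 86.2/311.1 = 0.27708
Material balance + equilibrium reduce to Σ zᵢ(Kᵢ−1)/(1+β(Kᵢ−1)) = 0.
Feasibility: ΣzᵢKᵢ = 1.157, Σzᵢ/Kᵢ = 1.937 — both > 1, two phases present.
Iterate (Newton) starting at β = 0.5:
  β = 0.500: g = -0.2781, g' = -0.773 → β = 0.140
  β = 0.140: g = 0.0019, g' = -0.921 → β = 0.142
Converged at β = 0.142.

β = 0.142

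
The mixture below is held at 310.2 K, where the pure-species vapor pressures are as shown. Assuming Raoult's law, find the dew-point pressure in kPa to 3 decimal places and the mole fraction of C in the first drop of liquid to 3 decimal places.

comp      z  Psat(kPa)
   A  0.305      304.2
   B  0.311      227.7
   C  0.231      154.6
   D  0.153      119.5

Pdew = 194.440 kPa, x_C = 0.291

At the dew point ψ → 1, so Σzᵢ/Kᵢ = 1 with Kᵢ = Pᵢˢᵃᵗ/P ⇒ 1/P = Σzᵢ/Pᵢˢᵃᵗ.
1/P = 0.305/304.2 + 0.311/227.7 + 0.231/154.6 + 0.153/119.5 = 0.005143 ⇒ P = 194.440 kPa
xᵢ = zᵢP/Pᵢˢᵃᵗ ⇒ x_C = 0.231·194.440/154.6 = 0.291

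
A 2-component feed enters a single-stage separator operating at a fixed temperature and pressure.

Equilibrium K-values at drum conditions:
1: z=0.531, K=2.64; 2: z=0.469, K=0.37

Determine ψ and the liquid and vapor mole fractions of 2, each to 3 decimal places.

ψ = 0.557, x_2 = 0.722, y_2 = 0.267

Let ψ = V/F and solve Σ zᵢ(Kᵢ−1)/(1+ψ(Kᵢ−1)) = 0.
g(0) = ΣzᵢKᵢ − 1 = 0.575 and g(1) = 1 − Σzᵢ/Kᵢ = -0.469, so a root lies in (0, 1).
Newton iteration, ψ⁰ = 0.35:
  ψ = 0.350: g = 0.1742, g' = -0.883 → ψ = 0.547
  ψ = 0.547: g = 0.0079, g' = -0.830 → ψ = 0.557
Converged at ψ = 0.557.
Compositions from xᵢ = zᵢ/(1+ψ(Kᵢ−1)), yᵢ = Kᵢxᵢ:
  1: x = 0.278, y = 0.733
  2: x = 0.722, y = 0.267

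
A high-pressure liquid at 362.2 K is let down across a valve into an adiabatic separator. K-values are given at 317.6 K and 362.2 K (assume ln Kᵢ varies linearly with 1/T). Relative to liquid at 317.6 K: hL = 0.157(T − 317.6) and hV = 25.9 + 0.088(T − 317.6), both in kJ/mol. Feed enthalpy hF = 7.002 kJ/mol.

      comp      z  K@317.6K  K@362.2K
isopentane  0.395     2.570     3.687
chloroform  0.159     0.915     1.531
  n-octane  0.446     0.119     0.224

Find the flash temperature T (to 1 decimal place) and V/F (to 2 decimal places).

T = 324.3 K, V/F = 0.23

Adiabatic flash: solve Rachford–Rice at each trial T, then check hF = ψ·hV(T) + (1−ψ)·hL(T).
  T = 317.6 K: K = (2.570, 0.915, 0.119), RR gives ψ = 0.183, H_out = 4.729 kJ/mol
  T = 362.2 K: K = (3.687, 1.531, 0.224), RR gives ψ = 0.463, H_out = 17.579 kJ/mol
  T = 339.9 K: K = (3.115, 1.204, 0.167), RR gives ψ = 0.338, H_out = 11.737 kJ/mol
  T = 328.8 K: K = (2.840, 1.055, 0.142), RR gives ψ = 0.266, H_out = 8.454 kJ/mol
  T = 323.2 K: K = (2.704, 0.984, 0.130), RR gives ψ = 0.226, H_out = 6.654 kJ/mol
  T = 326.0 K: K = (2.772, 1.019, 0.136), RR gives ψ = 0.247, H_out = 7.568 kJ/mol
  T = 324.6 K: K = (2.738, 1.001, 0.133), RR gives ψ = 0.237, H_out = 7.115 kJ/mol
Linear interpolation between T = 323.2 (H_out = 6.654) and T = 324.6 (H_out = 7.115) on hF = 7.002 gives T ≈ 324.3 K, at which ψ = 0.23.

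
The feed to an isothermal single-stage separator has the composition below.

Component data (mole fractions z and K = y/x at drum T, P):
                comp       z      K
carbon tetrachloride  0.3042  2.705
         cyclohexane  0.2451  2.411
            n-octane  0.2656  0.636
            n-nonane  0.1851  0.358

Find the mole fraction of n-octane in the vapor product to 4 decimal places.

Rachford–Rice: g(ψ) = Σ zᵢ(Kᵢ−1)/(1+ψ(Kᵢ−1)) = 0.
Check two-phase: ΣzᵢKᵢ = 1.6490 > 1 and Σzᵢ/Kᵢ = 1.1488 > 1, so g(0) = 0.6490 > 0 and g(1) = -0.1488 < 0.
Newton iteration, ψ⁰ = 0.5:
  ψ = 0.5000: g = 0.18955, g' = -0.6435 → ψ = 0.7946
  ψ = 0.7946: g = 0.00472, g' = -0.6555 → ψ = 0.8018
  ψ = 0.8018: g = -0.00001, g' = -0.6594 → ψ = 0.8017
Converged at ψ = 0.8017.
Compositions from xᵢ = zᵢ/(1+ψ(Kᵢ−1)), yᵢ = Kᵢxᵢ:
  carbon tetrachloride: x = 0.1285, y = 0.3476
  cyclohexane: x = 0.1150, y = 0.2773
  n-octane: x = 0.3751, y = 0.2385
  n-nonane: x = 0.3814, y = 0.1366

y_n-octane = 0.2385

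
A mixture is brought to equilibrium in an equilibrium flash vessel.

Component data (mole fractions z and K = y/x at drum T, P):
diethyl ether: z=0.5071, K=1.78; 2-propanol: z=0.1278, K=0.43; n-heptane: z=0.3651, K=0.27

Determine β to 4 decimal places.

β = 0.1040

Iterate (Newton) starting at β = 0.5:
  β = 0.5000: g = -0.23704, g' = -0.7234 → β = 0.1723
  β = 0.1723: g = -0.03699, g' = -0.5454 → β = 0.1045
  β = 0.1045: g = -0.00027, g' = -0.5387 → β = 0.1040
Converged at β = 0.1040.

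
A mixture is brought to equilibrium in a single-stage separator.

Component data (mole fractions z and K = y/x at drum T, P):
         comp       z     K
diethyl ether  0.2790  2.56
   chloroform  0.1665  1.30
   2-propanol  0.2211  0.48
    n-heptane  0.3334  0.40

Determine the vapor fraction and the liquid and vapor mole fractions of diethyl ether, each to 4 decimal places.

Rachford–Rice: g(ψ) = Σ zᵢ(Kᵢ−1)/(1+ψ(Kᵢ−1)) = 0.
Feasibility: ΣzᵢKᵢ = 1.1702, Σzᵢ/Kᵢ = 1.5312 — both > 1, two phases present.
Iterate (Newton) starting at ψ = 0.5:
  ψ = 0.5000: g = -0.15319, g' = -0.5798 → ψ = 0.2358
  ψ = 0.2358: g = 0.00082, g' = -0.6165 → ψ = 0.2371
Converged at ψ = 0.2371.
Compositions from xᵢ = zᵢ/(1+ψ(Kᵢ−1)), yᵢ = Kᵢxᵢ:
  diethyl ether: x = 0.2037, y = 0.5214
  chloroform: x = 0.1554, y = 0.2021
  2-propanol: x = 0.2522, y = 0.1211
  n-heptane: x = 0.3887, y = 0.1555

ψ = 0.2371, x_diethyl ether = 0.2037, y_diethyl ether = 0.5214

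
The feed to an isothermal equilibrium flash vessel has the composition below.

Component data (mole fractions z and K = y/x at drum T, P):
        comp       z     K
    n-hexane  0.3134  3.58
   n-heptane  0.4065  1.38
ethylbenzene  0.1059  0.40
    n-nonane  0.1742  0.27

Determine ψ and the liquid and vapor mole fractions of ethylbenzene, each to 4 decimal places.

ψ = 0.7490, x_ethylbenzene = 0.1923, y_ethylbenzene = 0.0769

Newton–Raphson from ψ = 0.33:
  ψ = 0.3300: g = 0.32724, g' = -0.8753 → ψ = 0.7039
  ψ = 0.7039: g = 0.03747, g' = -0.8066 → ψ = 0.7503
  ψ = 0.7503: g = -0.00111, g' = -0.8575 → ψ = 0.7490
Converged at ψ = 0.7490.
Compositions from xᵢ = zᵢ/(1+ψ(Kᵢ−1)), yᵢ = Kᵢxᵢ:
  n-hexane: x = 0.1069, y = 0.3826
  n-heptane: x = 0.3164, y = 0.4367
  ethylbenzene: x = 0.1923, y = 0.0769
  n-nonane: x = 0.3844, y = 0.1038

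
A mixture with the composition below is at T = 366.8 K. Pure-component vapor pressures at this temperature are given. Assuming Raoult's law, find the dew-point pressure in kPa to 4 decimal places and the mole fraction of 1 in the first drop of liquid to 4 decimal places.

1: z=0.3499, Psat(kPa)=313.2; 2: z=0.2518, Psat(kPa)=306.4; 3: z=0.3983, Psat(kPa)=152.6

Pdew = 219.8251 kPa, x_1 = 0.2456

At the dew point ψ → 1, so Σzᵢ/Kᵢ = 1 with Kᵢ = Pᵢˢᵃᵗ/P ⇒ 1/P = Σzᵢ/Pᵢˢᵃᵗ.
1/P = 0.3499/313.2 + 0.2518/306.4 + 0.3983/152.6 = 0.0045491 ⇒ P = 219.8251 kPa
xᵢ = zᵢP/Pᵢˢᵃᵗ ⇒ x_1 = 0.3499·219.8251/313.2 = 0.2456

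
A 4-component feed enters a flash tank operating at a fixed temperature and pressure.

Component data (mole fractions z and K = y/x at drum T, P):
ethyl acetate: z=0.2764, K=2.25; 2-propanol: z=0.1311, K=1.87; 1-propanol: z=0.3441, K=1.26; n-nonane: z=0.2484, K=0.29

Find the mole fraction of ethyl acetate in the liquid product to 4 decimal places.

Rachford–Rice: g(ψ) = Σ zᵢ(Kᵢ−1)/(1+ψ(Kᵢ−1)) = 0.
g(0) = ΣzᵢKᵢ − 1 = 0.3727 and g(1) = 1 − Σzᵢ/Kᵢ = -0.3226, so a root lies in (0, 1).
Newton iteration, ψ⁰ = 0.5:
  ψ = 0.5000: g = 0.09784, g' = -0.5309 → ψ = 0.6843
  ψ = 0.6843: g = -0.00934, g' = -0.6549 → ψ = 0.6700
  ψ = 0.6700: g = -0.00011, g' = -0.6399 → ψ = 0.6698
Converged at ψ = 0.6698.
Compositions from xᵢ = zᵢ/(1+ψ(Kᵢ−1)), yᵢ = Kᵢxᵢ:
  ethyl acetate: x = 0.1504, y = 0.3385
  2-propanol: x = 0.0828, y = 0.1549
  1-propanol: x = 0.2931, y = 0.3693
  n-nonane: x = 0.4737, y = 0.1374

x_ethyl acetate = 0.1504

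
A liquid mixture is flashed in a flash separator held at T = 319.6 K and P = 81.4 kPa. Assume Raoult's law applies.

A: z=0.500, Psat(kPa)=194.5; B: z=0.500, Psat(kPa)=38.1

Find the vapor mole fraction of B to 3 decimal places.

y_B = 0.338

Raoult's law: Kᵢ = Pᵢˢᵃᵗ/P = Pᵢˢᵃᵗ/81.4.
  K_A = 194.5/81.4 = 2.38943, K_B = 38.1/81.4 = 0.46806
Binary case is linear: z₁(K₁−1)(1+ψ(K₂−1)) + z₂(K₂−1)(1+ψ(K₁−1)) = 0
⇒ ψ = [z₁(K₁−1)+z₂(K₂−1)] / [−(K₁−1)(K₂−1)] = 0.4287/0.7391 = 0.580
Compositions from xᵢ = zᵢ/(1+ψ(Kᵢ−1)), yᵢ = Kᵢxᵢ:
  A: x = 0.277, y = 0.662
  B: x = 0.723, y = 0.338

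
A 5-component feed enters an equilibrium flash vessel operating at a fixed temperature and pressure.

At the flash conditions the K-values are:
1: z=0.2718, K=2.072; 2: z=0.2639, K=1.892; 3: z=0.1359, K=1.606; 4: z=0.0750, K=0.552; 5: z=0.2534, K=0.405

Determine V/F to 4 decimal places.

V/F = 0.8173

Iterate (Newton) starting at V/F = 0.5:
  V/F = 0.5000: g = 0.15777, g' = -0.4690 → V/F = 0.8364
  V/F = 0.8364: g = -0.01078, g' = -0.5717 → V/F = 0.8175
  V/F = 0.8175: g = -0.00012, g' = -0.5589 → V/F = 0.8173
Converged at V/F = 0.8173.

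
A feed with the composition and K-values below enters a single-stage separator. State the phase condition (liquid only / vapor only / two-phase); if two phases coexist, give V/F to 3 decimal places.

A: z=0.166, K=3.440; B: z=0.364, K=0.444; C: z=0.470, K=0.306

liquid only

ΣzᵢKᵢ = 0.876; Σzᵢ/Kᵢ = 2.404.
Since ΣzᵢKᵢ < 1 the mixture is below its bubble point — single liquid phase.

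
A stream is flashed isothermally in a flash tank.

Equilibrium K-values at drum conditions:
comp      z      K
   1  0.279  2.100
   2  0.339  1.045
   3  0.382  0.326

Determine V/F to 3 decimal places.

V/F = 0.133

Rachford–Rice: g(V/F) = Σ zᵢ(Kᵢ−1)/(1+V/F(Kᵢ−1)) = 0.
g(0) = ΣzᵢKᵢ − 1 = 0.065 and g(1) = 1 − Σzᵢ/Kᵢ = -0.629, so a root lies in (0, 1).
Newton iteration, V/F⁰ = 0.5:
  V/F = 0.500: g = -0.1754, g' = -0.536 → V/F = 0.173
  V/F = 0.173: g = -0.0183, g' = -0.461 → V/F = 0.133
Converged at V/F = 0.133.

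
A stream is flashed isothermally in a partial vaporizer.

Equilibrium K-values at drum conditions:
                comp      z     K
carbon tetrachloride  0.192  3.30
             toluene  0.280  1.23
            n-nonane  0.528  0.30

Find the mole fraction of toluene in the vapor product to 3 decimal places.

y_toluene = 0.335

Material balance + equilibrium reduce to Σ zᵢ(Kᵢ−1)/(1+V/F(Kᵢ−1)) = 0.
Feasibility: ΣzᵢKᵢ = 1.136, Σzᵢ/Kᵢ = 2.046 — both > 1, two phases present.
Newton iteration, V/F⁰ = 0.34:
  V/F = 0.340: g = -0.1775, g' = -0.778 → V/F = 0.112
  V/F = 0.112: g = 0.0130, g' = -0.961 → V/F = 0.125
  V/F = 0.125: g = 0.0002, g' = -0.937 → V/F = 0.126
Converged at V/F = 0.126.
Compositions from xᵢ = zᵢ/(1+V/F(Kᵢ−1)), yᵢ = Kᵢxᵢ:
  carbon tetrachloride: x = 0.149, y = 0.492
  toluene: x = 0.272, y = 0.335
  n-nonane: x = 0.579, y = 0.174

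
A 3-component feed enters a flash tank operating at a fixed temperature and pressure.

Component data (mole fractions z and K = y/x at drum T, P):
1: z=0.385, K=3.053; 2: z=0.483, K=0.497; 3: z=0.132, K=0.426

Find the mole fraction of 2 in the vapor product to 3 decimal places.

y_2 = 0.309

Rachford–Rice: g(β) = Σ zᵢ(Kᵢ−1)/(1+β(Kᵢ−1)) = 0.
g(0) = ΣzᵢKᵢ − 1 = 0.472 and g(1) = 1 − Σzᵢ/Kᵢ = -0.408, so a root lies in (0, 1).
Iterate (Newton) starting at β = 0.31:
  β = 0.310: g = 0.1030, g' = -0.842 → β = 0.432
  β = 0.432: g = 0.0075, g' = -0.732 → β = 0.443
Converged at β = 0.443.
Compositions from xᵢ = zᵢ/(1+β(Kᵢ−1)), yᵢ = Kᵢxᵢ:
  1: x = 0.202, y = 0.616
  2: x = 0.621, y = 0.309
  3: x = 0.177, y = 0.075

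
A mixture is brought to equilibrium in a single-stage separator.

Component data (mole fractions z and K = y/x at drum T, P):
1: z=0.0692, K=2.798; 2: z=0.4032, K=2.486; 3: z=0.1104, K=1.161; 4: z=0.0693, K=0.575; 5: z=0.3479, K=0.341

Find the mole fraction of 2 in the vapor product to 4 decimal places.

y_2 = 0.5451

Iterate (Newton) starting at V/F = 0.67:
  V/F = 0.6700: g = -0.07899, g' = -0.7808 → V/F = 0.5688
  V/F = 0.5688: g = -0.00310, g' = -0.7269 → V/F = 0.5646
Converged at V/F = 0.5646.
Compositions from xᵢ = zᵢ/(1+V/F(Kᵢ−1)), yᵢ = Kᵢxᵢ:
  1: x = 0.0343, y = 0.0961
  2: x = 0.2193, y = 0.5451
  3: x = 0.1012, y = 0.1175
  4: x = 0.0912, y = 0.0524
  5: x = 0.5540, y = 0.1889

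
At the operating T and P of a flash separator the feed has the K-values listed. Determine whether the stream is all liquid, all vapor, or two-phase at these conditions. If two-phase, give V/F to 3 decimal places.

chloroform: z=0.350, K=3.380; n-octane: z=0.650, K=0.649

two-phase, V/F = 0.724

ΣzᵢKᵢ = 1.605; Σzᵢ/Kᵢ = 1.105.
Both exceed 1, so a two-phase solution exists.
Binary case is linear: z₁(K₁−1)(1+ψ(K₂−1)) + z₂(K₂−1)(1+ψ(K₁−1)) = 0
⇒ ψ = [z₁(K₁−1)+z₂(K₂−1)] / [−(K₁−1)(K₂−1)] = 0.6048/0.8354 = 0.724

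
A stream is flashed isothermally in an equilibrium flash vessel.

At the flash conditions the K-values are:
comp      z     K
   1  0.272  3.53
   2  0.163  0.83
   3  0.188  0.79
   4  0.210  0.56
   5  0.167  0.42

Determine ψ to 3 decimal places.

ψ = 0.453

Material balance + equilibrium reduce to Σ zᵢ(Kᵢ−1)/(1+ψ(Kᵢ−1)) = 0.
Feasibility: ΣzᵢKᵢ = 1.432, Σzᵢ/Kᵢ = 1.284 — both > 1, two phases present.
Iterate (Newton) starting at ψ = 0.33:
  ψ = 0.330: g = 0.0754, g' = -0.674 → ψ = 0.442
  ψ = 0.442: g = 0.0065, g' = -0.568 → ψ = 0.453
Converged at ψ = 0.453.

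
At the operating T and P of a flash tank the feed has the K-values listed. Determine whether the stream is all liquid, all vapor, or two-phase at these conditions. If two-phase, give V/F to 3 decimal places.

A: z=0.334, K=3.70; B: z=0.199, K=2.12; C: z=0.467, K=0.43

two-phase, V/F = 0.692

ΣzᵢKᵢ = 1.858; Σzᵢ/Kᵢ = 1.270.
Both exceed 1, so a two-phase solution exists.
Material balance + equilibrium reduce to Σ zᵢ(Kᵢ−1)/(1+ψ(Kᵢ−1)) = 0.
Newton–Raphson from ψ = 0.5:
  ψ = 0.500: g = 0.1543, g' = -0.840 → ψ = 0.684
  ψ = 0.684: g = 0.0070, g' = -0.788 → ψ = 0.692
Converged at ψ = 0.692.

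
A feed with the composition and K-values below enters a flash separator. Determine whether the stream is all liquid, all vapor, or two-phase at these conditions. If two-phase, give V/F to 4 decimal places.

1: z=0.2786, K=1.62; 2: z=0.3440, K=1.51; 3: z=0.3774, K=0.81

all vapor

ΣzᵢKᵢ = 1.2765; Σzᵢ/Kᵢ = 0.8657.
Since Σzᵢ/Kᵢ < 1 the mixture is above its dew point — single vapor phase.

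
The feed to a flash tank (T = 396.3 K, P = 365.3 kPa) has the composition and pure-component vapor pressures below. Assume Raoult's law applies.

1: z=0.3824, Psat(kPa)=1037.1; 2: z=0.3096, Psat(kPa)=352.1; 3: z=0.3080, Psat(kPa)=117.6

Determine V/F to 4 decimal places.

Raoult's law: Kᵢ = Pᵢˢᵃᵗ/P = Pᵢˢᵃᵗ/365.3.
  K_1 = 1037.1/365.3 = 2.839036, K_2 = 352.1/365.3 = 0.963865, K_3 = 117.6/365.3 = 0.321927
Rachford–Rice: g(V/F) = Σ zᵢ(Kᵢ−1)/(1+V/F(Kᵢ−1)) = 0.
Check two-phase: ΣzᵢKᵢ = 1.4832 > 1 and Σzᵢ/Kᵢ = 1.4126 > 1, so g(0) = 0.4832 > 0 and g(1) = -0.4126 < 0.
Newton iteration, V/F⁰ = 0.5:
  V/F = 0.5000: g = 0.03900, g' = -0.6756 → V/F = 0.5577
  V/F = 0.5577: g = -0.00012, g' = -0.6818 → V/F = 0.5576
Converged at V/F = 0.5576.

V/F = 0.5576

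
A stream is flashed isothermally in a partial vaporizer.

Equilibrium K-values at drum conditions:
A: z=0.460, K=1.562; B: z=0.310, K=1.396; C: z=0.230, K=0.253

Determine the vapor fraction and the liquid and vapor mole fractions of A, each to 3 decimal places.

Rachford–Rice: g(ψ) = Σ zᵢ(Kᵢ−1)/(1+ψ(Kᵢ−1)) = 0.
g(0) = ΣzᵢKᵢ − 1 = 0.209 and g(1) = 1 − Σzᵢ/Kᵢ = -0.426, so a root lies in (0, 1).
Newton iteration, ψ⁰ = 0.5:
  ψ = 0.500: g = 0.0300, g' = -0.449 → ψ = 0.567
  ψ = 0.567: g = -0.0017, g' = -0.502 → ψ = 0.564
Converged at ψ = 0.564.
Compositions from xᵢ = zᵢ/(1+ψ(Kᵢ−1)), yᵢ = Kᵢxᵢ:
  A: x = 0.349, y = 0.546
  B: x = 0.253, y = 0.354
  C: x = 0.397, y = 0.100

ψ = 0.564, x_A = 0.349, y_A = 0.546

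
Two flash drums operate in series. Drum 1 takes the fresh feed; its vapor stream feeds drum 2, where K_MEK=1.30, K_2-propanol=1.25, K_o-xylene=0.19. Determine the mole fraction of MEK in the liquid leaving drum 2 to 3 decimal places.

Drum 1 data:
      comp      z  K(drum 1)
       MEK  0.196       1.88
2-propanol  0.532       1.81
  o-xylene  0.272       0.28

Drum 1:
Rachford–Rice: g(ψ₁) = Σ zᵢ(Kᵢ−1)/(1+ψ₁(Kᵢ−1)) = 0.
Check two-phase: ΣzᵢKᵢ = 1.408 > 1 and Σzᵢ/Kᵢ = 1.370 > 1, so g(0) = 0.408 > 0 and g(1) = -0.370 < 0.
Newton iteration, ψ₁⁰ = 0.5:
  ψ₁ = 0.500: g = 0.1205, g' = -0.594 → ψ₁ = 0.703
  ψ₁ = 0.703: g = -0.0152, g' = -0.777 → ψ₁ = 0.683
Converged at ψ₁ = 0.683.
Drum-1 compositions:
  MEK: x = 0.122, y = 0.230
  2-propanol: x = 0.343, y = 0.620
  o-xylene: x = 0.535, y = 0.150
Drum-2 feed = drum-1 vapor: z₂ = (0.2302, 0.6200, 0.1498).
Drum 2:
Rachford–Rice: g(ψ₂) = Σ zᵢ(Kᵢ−1)/(1+ψ₂(Kᵢ−1)) = 0.
g(0) = ΣzᵢKᵢ − 1 = 0.103 and g(1) = 1 − Σzᵢ/Kᵢ = -0.462, so a root lies in (0, 1).
Newton–Raphson from ψ₂ = 0.5:
  ψ₂ = 0.500: g = -0.0061, g' = -0.324 → ψ₂ = 0.481
Converged at ψ₂ = 0.481.
  MEK: x = 0.201, y = 0.262
  2-propanol: x = 0.553, y = 0.692
  o-xylene: x = 0.245, y = 0.047

x_MEK (drum 2) = 0.201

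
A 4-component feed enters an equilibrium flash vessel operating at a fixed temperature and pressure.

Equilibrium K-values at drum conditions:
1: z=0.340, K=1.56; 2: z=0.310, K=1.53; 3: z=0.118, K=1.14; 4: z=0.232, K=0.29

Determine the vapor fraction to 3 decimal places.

ψ = 0.590

Iterate (Newton) starting at ψ = 0.5:
  ψ = 0.500: g = 0.0387, g' = -0.403 → ψ = 0.596
  ψ = 0.596: g = -0.0027, g' = -0.464 → ψ = 0.590
Converged at ψ = 0.590.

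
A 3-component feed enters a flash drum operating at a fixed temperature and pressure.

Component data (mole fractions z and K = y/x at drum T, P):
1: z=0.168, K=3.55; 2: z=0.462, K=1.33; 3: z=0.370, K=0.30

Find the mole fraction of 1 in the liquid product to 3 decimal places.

Let ψ = V/F and solve Σ zᵢ(Kᵢ−1)/(1+ψ(Kᵢ−1)) = 0.
g(0) = ΣzᵢKᵢ − 1 = 0.322 and g(1) = 1 − Σzᵢ/Kᵢ = -0.628, so a root lies in (0, 1).
Iterate (Newton) starting at ψ = 0.5:
  ψ = 0.500: g = -0.0793, g' = -0.677 → ψ = 0.383
  ψ = 0.383: g = -0.0017, g' = -0.658 → ψ = 0.380
Converged at ψ = 0.380.
Compositions from xᵢ = zᵢ/(1+ψ(Kᵢ−1)), yᵢ = Kᵢxᵢ:
  1: x = 0.085, y = 0.303
  2: x = 0.410, y = 0.546
  3: x = 0.504, y = 0.151

x_1 = 0.085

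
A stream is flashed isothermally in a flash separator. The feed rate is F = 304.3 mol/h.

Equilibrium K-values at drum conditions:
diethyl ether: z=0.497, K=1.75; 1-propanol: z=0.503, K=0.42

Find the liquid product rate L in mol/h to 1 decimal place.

Material balance + equilibrium reduce to Σ zᵢ(Kᵢ−1)/(1+ψ(Kᵢ−1)) = 0.
Check two-phase: ΣzᵢKᵢ = 1.081 > 1 and Σzᵢ/Kᵢ = 1.482 > 1, so g(0) = 0.081 > 0 and g(1) = -0.482 < 0.
Newton–Raphson from ψ = 0.5:
  ψ = 0.500: g = -0.1398, g' = -0.484 → ψ = 0.211
  ψ = 0.211: g = -0.0105, g' = -0.428 → ψ = 0.186
Converged at ψ = 0.186.
Then V = ψ·F = 0.1862·304.3 = 56.7 mol/h and L = F − V = 247.6 mol/h.

L = 247.6 mol/h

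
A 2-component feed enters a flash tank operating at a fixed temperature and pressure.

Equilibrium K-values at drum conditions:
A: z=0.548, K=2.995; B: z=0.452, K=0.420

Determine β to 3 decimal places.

Material balance + equilibrium reduce to Σ zᵢ(Kᵢ−1)/(1+β(Kᵢ−1)) = 0.
Feasibility: ΣzᵢKᵢ = 1.831, Σzᵢ/Kᵢ = 1.259 — both > 1, two phases present.
Binary case is linear: z₁(K₁−1)(1+β(K₂−1)) + z₂(K₂−1)(1+β(K₁−1)) = 0
⇒ β = [z₁(K₁−1)+z₂(K₂−1)] / [−(K₁−1)(K₂−1)] = 0.8311/1.1571 = 0.718

β = 0.718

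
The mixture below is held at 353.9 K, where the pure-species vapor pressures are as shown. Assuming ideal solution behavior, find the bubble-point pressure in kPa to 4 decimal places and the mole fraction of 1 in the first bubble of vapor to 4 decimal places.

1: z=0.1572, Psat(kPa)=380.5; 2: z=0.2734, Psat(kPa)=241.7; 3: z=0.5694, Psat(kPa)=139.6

Pbub = 205.3836 kPa, y_1 = 0.2912

At the bubble point ψ → 0, so ΣzᵢKᵢ = 1 with Kᵢ = Pᵢˢᵃᵗ/P ⇒ P = ΣzᵢPᵢˢᵃᵗ.
P = 0.1572·380.5 + 0.2734·241.7 + 0.5694·139.6 = 205.3836 kPa
yᵢ = zᵢPᵢˢᵃᵗ/P ⇒ y_1 = 0.1572·380.5/205.3836 = 0.2912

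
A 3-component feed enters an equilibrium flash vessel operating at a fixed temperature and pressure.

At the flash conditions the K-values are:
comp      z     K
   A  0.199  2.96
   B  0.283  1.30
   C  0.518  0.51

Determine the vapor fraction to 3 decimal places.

Let ψ = V/F and solve Σ zᵢ(Kᵢ−1)/(1+ψ(Kᵢ−1)) = 0.
g(0) = ΣzᵢKᵢ − 1 = 0.221 and g(1) = 1 − Σzᵢ/Kᵢ = -0.301, so a root lies in (0, 1).
Newton iteration, ψ⁰ = 0.61:
  ψ = 0.610: g = -0.1126, g' = -0.430 → ψ = 0.348
  ψ = 0.348: g = 0.0028, g' = -0.472 → ψ = 0.354
Converged at ψ = 0.354.

ψ = 0.354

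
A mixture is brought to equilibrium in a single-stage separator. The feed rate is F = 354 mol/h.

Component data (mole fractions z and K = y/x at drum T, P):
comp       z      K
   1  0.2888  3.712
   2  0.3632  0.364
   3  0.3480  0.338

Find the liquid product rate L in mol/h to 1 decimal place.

L = 289.2 mol/h

Material balance + equilibrium reduce to Σ zᵢ(Kᵢ−1)/(1+V/F(Kᵢ−1)) = 0.
Check two-phase: ΣzᵢKᵢ = 1.3219 > 1 and Σzᵢ/Kᵢ = 2.1052 > 1, so g(0) = 0.3219 > 0 and g(1) = -1.1052 < 0.
Newton iteration, V/F⁰ = 0.49:
  V/F = 0.4900: g = -0.34025, g' = -1.0358 → V/F = 0.1615
  V/F = 0.1615: g = 0.02926, g' = -1.4009 → V/F = 0.1824
  V/F = 0.1824: g = 0.00069, g' = -1.3361 → V/F = 0.1829
Converged at V/F = 0.1829.
Then V = V/F·F = 0.1829·354 = 64.8 mol/h and L = F − V = 289.2 mol/h.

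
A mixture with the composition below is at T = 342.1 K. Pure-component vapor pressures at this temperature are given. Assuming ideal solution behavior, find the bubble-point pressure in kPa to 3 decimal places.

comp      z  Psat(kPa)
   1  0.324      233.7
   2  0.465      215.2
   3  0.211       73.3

At the bubble point ψ → 0, so ΣzᵢKᵢ = 1 with Kᵢ = Pᵢˢᵃᵗ/P ⇒ P = ΣzᵢPᵢˢᵃᵗ.
P = 0.324·233.7 + 0.465·215.2 + 0.211·73.3 = 191.253 kPa

Pbub = 191.253 kPa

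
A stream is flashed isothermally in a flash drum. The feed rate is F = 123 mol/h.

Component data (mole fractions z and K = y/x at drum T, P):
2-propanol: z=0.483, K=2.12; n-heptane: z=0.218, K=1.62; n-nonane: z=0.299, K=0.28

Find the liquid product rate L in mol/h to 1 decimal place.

L = 42.3 mol/h

Rachford–Rice: g(ψ) = Σ zᵢ(Kᵢ−1)/(1+ψ(Kᵢ−1)) = 0.
Feasibility: ΣzᵢKᵢ = 1.461, Σzᵢ/Kᵢ = 1.430 — both > 1, two phases present.
Iterate (Newton) starting at ψ = 0.5:
  ψ = 0.500: g = 0.1136, g' = -0.676 → ψ = 0.668
  ψ = 0.668: g = -0.0097, g' = -0.815 → ψ = 0.656
Converged at ψ = 0.656.
Then V = ψ·F = 0.6559·123 = 80.7 mol/h and L = F − V = 42.3 mol/h.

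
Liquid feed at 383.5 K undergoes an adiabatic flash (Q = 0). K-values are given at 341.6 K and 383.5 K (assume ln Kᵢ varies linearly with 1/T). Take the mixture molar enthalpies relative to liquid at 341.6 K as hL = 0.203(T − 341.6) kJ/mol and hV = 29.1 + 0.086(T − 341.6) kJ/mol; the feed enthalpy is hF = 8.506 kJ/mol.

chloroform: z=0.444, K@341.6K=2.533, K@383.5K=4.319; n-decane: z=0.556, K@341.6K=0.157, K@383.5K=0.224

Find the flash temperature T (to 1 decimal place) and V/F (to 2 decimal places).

T = 350.6 K, V/F = 0.24

Adiabatic flash: solve Rachford–Rice at each trial T, then check hF = ψ·hV(T) + (1−ψ)·hL(T).
  T = 341.6 K: K = (2.533, 0.157), RR gives ψ = 0.164, H_out = 4.772 kJ/mol
  T = 383.5 K: K = (4.319, 0.224), RR gives ψ = 0.405, H_out = 18.297 kJ/mol
  T = 362.6 K: K = (3.361, 0.190), RR gives ψ = 0.312, H_out = 12.585 kJ/mol
  T = 352.1 K: K = (2.930, 0.173), RR gives ψ = 0.249, H_out = 9.066 kJ/mol
  T = 346.9 K: K = (2.729, 0.165), RR gives ψ = 0.210, H_out = 7.063 kJ/mol
  T = 349.5 K: K = (2.829, 0.169), RR gives ψ = 0.230, H_out = 8.091 kJ/mol
  T = 350.8 K: K = (2.879, 0.171), RR gives ψ = 0.240, H_out = 8.585 kJ/mol
Linear interpolation between T = 349.5 (H_out = 8.091) and T = 350.8 (H_out = 8.585) on hF = 8.506 gives T ≈ 350.6 K, at which ψ = 0.24.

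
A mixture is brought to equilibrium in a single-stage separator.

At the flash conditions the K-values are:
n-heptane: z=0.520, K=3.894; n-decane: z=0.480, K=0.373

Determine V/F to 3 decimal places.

V/F = 0.663

Material balance + equilibrium reduce to Σ zᵢ(Kᵢ−1)/(1+V/F(Kᵢ−1)) = 0.
g(0) = ΣzᵢKᵢ − 1 = 1.204 and g(1) = 1 − Σzᵢ/Kᵢ = -0.420, so a root lies in (0, 1).
Binary case is linear: z₁(K₁−1)(1+V/F(K₂−1)) + z₂(K₂−1)(1+V/F(K₁−1)) = 0
⇒ V/F = [z₁(K₁−1)+z₂(K₂−1)] / [−(K₁−1)(K₂−1)] = 1.2039/1.8145 = 0.663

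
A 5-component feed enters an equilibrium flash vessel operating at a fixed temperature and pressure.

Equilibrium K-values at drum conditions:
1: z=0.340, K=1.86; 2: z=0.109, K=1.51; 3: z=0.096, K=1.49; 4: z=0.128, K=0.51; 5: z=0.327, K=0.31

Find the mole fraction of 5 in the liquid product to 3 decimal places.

x_5 = 0.387

Let β = V/F and solve Σ zᵢ(Kᵢ−1)/(1+β(Kᵢ−1)) = 0.
Feasibility: ΣzᵢKᵢ = 1.107, Σzᵢ/Kᵢ = 1.625 — both > 1, two phases present.
Newton–Raphson from β = 0.69:
  β = 0.690: g = -0.2657, g' = -0.765 → β = 0.343
  β = 0.343: g = -0.0574, g' = -0.499 → β = 0.228
  β = 0.228: g = -0.0016, g' = -0.475 → β = 0.224
Converged at β = 0.224.
Compositions from xᵢ = zᵢ/(1+β(Kᵢ−1)), yᵢ = Kᵢxᵢ:
  1: x = 0.285, y = 0.530
  2: x = 0.098, y = 0.148
  3: x = 0.086, y = 0.129
  4: x = 0.144, y = 0.073
  5: x = 0.387, y = 0.120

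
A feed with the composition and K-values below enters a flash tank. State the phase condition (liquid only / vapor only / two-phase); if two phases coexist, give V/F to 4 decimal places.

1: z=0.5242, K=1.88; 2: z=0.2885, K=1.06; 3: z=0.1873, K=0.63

vapor only

ΣzᵢKᵢ = 1.4093; Σzᵢ/Kᵢ = 0.8483.
Since Σzᵢ/Kᵢ < 1 the mixture is above its dew point — single vapor phase.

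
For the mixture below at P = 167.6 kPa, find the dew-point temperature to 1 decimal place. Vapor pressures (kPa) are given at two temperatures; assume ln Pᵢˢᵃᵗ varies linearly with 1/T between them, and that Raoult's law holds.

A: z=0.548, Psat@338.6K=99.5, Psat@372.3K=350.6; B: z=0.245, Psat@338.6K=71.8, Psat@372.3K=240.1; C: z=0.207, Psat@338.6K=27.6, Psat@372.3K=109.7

T = 364.2 K

Dew-point temperature: Σzᵢ·P/Pᵢˢᵃᵗ(T) = 1. Interpolate ln Pᵢˢᵃᵗ = aᵢ + bᵢ/T.
  T = 338.6 K: ΣzᵢP/Pᵢˢᵃᵗ = 2.7520
  T = 372.3 K: ΣzᵢP/Pᵢˢᵃᵗ = 0.7492
  T = 355.5 K: ΣzᵢP/Pᵢˢᵃᵗ = 1.3887
  T = 363.9 K: ΣzᵢP/Pᵢˢᵃᵗ = 1.0127
  T = 368.1 K: ΣzᵢP/Pᵢˢᵃᵗ = 0.8695
  T = 366.0 K: ΣzᵢP/Pᵢˢᵃᵗ = 0.9379
  T = 364.9 K: ΣzᵢP/Pᵢˢᵃᵗ = 0.9763
Interpolating between 363.9 K and 364.9 K gives T ≈ 364.2 K.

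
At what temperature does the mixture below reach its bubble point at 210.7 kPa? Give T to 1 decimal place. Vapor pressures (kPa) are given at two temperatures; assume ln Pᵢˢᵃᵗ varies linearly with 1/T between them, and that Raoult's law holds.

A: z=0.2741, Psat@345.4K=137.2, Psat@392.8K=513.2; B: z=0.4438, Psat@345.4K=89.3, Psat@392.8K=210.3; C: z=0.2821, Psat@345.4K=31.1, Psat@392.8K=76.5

T = 383.6 K

Bubble-point temperature: ΣzᵢPᵢˢᵃᵗ(T) = P. Interpolate ln Pᵢˢᵃᵗ = aᵢ + bᵢ/T.
  T = 345.4 K: ΣzᵢPᵢˢᵃᵗ = 86.01 kPa
  T = 392.8 K: ΣzᵢPᵢˢᵃᵗ = 255.58 kPa
  T = 369.1 K: ΣzᵢPᵢˢᵃᵗ = 152.56 kPa
  T = 381.0 K: ΣzᵢPᵢˢᵃᵗ = 198.99 kPa
  T = 386.9 K: ΣzᵢPᵢˢᵃᵗ = 225.87 kPa
  T = 383.9 K: ΣzᵢPᵢˢᵃᵗ = 211.86 kPa
Interpolating between 381.0 K and 383.9 K gives T ≈ 383.6 K.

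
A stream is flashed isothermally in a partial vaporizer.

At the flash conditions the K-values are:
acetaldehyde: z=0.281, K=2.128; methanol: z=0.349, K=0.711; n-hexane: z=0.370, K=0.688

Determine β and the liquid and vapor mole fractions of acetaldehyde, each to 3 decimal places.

β = 0.297, x_acetaldehyde = 0.211, y_acetaldehyde = 0.448

Iterate (Newton) starting at β = 0.5:
  β = 0.500: g = -0.0520, g' = -0.237 → β = 0.280
  β = 0.280: g = 0.0046, g' = -0.284 → β = 0.296
  β = 0.296: g = 0.0000, g' = -0.279 → β = 0.297
Converged at β = 0.297.
Compositions from xᵢ = zᵢ/(1+β(Kᵢ−1)), yᵢ = Kᵢxᵢ:
  acetaldehyde: x = 0.211, y = 0.448
  methanol: x = 0.382, y = 0.271
  n-hexane: x = 0.408, y = 0.281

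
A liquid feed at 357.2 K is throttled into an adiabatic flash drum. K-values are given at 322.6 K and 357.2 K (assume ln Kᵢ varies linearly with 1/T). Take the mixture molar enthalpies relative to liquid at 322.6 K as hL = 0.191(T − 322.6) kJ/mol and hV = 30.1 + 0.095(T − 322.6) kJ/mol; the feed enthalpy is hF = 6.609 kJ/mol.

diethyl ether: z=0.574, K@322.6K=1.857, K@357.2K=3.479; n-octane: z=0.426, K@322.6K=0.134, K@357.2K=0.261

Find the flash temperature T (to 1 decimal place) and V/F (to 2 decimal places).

T = 324.5 K, V/F = 0.21

Adiabatic flash: solve Rachford–Rice at each trial T, then check hF = ψ·hV(T) + (1−ψ)·hL(T).
  T = 322.6 K: K = (1.857, 0.134), RR gives ψ = 0.166, H_out = 4.989 kJ/mol
  T = 357.2 K: K = (3.479, 0.261), RR gives ψ = 0.605, H_out = 22.806 kJ/mol
  T = 339.9 K: K = (2.583, 0.190), RR gives ψ = 0.440, H_out = 15.808 kJ/mol
  T = 331.2 K: K = (2.197, 0.160), RR gives ψ = 0.328, H_out = 11.237 kJ/mol
  T = 326.9 K: K = (2.022, 0.147), RR gives ψ = 0.256, H_out = 8.420 kJ/mol
  T = 324.8 K: K = (1.940, 0.140), RR gives ψ = 0.215, H_out = 6.838 kJ/mol
Linear interpolation between T = 322.6 (H_out = 4.989) and T = 324.8 (H_out = 6.838) on hF = 6.609 gives T ≈ 324.5 K, at which ψ = 0.21.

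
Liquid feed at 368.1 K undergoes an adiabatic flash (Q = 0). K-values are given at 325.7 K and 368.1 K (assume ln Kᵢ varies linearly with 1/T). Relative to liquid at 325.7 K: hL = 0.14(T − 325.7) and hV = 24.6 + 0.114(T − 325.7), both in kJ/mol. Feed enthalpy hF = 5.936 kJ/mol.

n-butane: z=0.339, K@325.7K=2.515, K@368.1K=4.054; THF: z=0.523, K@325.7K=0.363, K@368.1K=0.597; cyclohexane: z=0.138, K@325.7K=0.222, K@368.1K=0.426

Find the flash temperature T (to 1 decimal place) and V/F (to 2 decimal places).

T = 335.5 K, V/F = 0.19

Adiabatic flash: solve Rachford–Rice at each trial T, then check hF = ψ·hV(T) + (1−ψ)·hL(T).
  T = 325.7 K: K = (2.515, 0.363, 0.222), RR gives ψ = 0.072, H_out = 1.776 kJ/mol
  T = 368.1 K: K = (4.054, 0.597, 0.426), RR gives ψ = 0.550, H_out = 18.853 kJ/mol
  T = 346.9 K: K = (3.240, 0.473, 0.314), RR gives ψ = 0.308, H_out = 10.374 kJ/mol
  T = 336.3 K: K = (2.866, 0.416, 0.265), RR gives ψ = 0.196, H_out = 6.246 kJ/mol
  T = 331.0 K: K = (2.688, 0.389, 0.243), RR gives ψ = 0.136, H_out = 4.077 kJ/mol
  T = 333.6 K: K = (2.774, 0.402, 0.254), RR gives ψ = 0.166, H_out = 5.155 kJ/mol
  T = 335.0 K: K = (2.822, 0.409, 0.260), RR gives ψ = 0.182, H_out = 5.724 kJ/mol
Linear interpolation between T = 335.0 (H_out = 5.724) and T = 336.3 (H_out = 6.246) on hF = 5.936 gives T ≈ 335.5 K, at which ψ = 0.19.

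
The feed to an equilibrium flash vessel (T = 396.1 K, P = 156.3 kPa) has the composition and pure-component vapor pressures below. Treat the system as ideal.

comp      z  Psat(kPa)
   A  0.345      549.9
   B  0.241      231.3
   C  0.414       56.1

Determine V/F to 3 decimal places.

V/F = 0.605

Raoult's law: Kᵢ = Pᵢˢᵃᵗ/P = Pᵢˢᵃᵗ/156.3.
  K_A = 549.9/156.3 = 3.51823, K_B = 231.3/156.3 = 1.47985, K_C = 56.1/156.3 = 0.35893
Material balance + equilibrium reduce to Σ zᵢ(Kᵢ−1)/(1+V/F(Kᵢ−1)) = 0.
g(0) = ΣzᵢKᵢ − 1 = 0.719 and g(1) = 1 − Σzᵢ/Kᵢ = -0.414, so a root lies in (0, 1).
Iterate (Newton) starting at V/F = 0.45:
  V/F = 0.450: g = 0.1294, g' = -0.854 → V/F = 0.601
  V/F = 0.601: g = 0.0033, g' = -0.830 → V/F = 0.605
Converged at V/F = 0.605.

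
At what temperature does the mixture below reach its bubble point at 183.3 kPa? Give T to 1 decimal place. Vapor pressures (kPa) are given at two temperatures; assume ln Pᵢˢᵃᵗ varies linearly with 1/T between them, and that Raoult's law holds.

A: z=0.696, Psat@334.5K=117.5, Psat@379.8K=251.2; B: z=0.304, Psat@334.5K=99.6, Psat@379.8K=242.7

T = 361.1 K

Bubble-point temperature: ΣzᵢPᵢˢᵃᵗ(T) = P. Interpolate ln Pᵢˢᵃᵗ = aᵢ + bᵢ/T.
  T = 334.5 K: ΣzᵢPᵢˢᵃᵗ = 112.06 kPa
  T = 379.8 K: ΣzᵢPᵢˢᵃᵗ = 248.62 kPa
  T = 357.1 K: ΣzᵢPᵢˢᵃᵗ = 170.96 kPa
  T = 368.5 K: ΣzᵢPᵢˢᵃᵗ = 207.51 kPa
  T = 362.8 K: ΣzᵢPᵢˢᵃᵗ = 188.63 kPa
  T = 360.0 K: ΣzᵢPᵢˢᵃᵗ = 179.80 kPa
Interpolating between 360.0 K and 362.8 K gives T ≈ 361.1 K.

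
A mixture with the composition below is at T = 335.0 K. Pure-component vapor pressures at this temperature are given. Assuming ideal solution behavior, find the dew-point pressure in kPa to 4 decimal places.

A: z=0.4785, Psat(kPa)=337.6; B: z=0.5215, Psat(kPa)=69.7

Pdew = 112.3668 kPa

At the dew point ψ → 1, so Σzᵢ/Kᵢ = 1 with Kᵢ = Pᵢˢᵃᵗ/P ⇒ 1/P = Σzᵢ/Pᵢˢᵃᵗ.
1/P = 0.4785/337.6 + 0.5215/69.7 = 0.0088994 ⇒ P = 112.3668 kPa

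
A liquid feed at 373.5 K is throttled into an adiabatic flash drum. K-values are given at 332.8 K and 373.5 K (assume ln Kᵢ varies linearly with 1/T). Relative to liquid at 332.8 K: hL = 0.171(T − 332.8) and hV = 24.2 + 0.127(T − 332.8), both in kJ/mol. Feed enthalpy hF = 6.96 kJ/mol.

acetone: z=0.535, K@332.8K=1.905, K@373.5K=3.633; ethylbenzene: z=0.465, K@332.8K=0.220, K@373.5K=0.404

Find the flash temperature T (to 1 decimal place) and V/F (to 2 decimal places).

Adiabatic flash: solve Rachford–Rice at each trial T, then check hF = ψ·hV(T) + (1−ψ)·hL(T).
  T = 332.8 K: K = (1.905, 0.220), RR gives ψ = 0.172, H_out = 4.164 kJ/mol
  T = 373.5 K: K = (3.633, 0.404), RR gives ψ = 0.721, H_out = 23.118 kJ/mol
  T = 353.1 K: K = (2.678, 0.303), RR gives ψ = 0.491, H_out = 14.907 kJ/mol
  T = 343.0 K: K = (2.272, 0.260), RR gives ψ = 0.357, H_out = 10.226 kJ/mol
  T = 337.9 K: K = (2.083, 0.239), RR gives ψ = 0.274, H_out = 7.442 kJ/mol
  T = 335.4 K: K = (1.995, 0.230), RR gives ψ = 0.227, H_out = 5.912 kJ/mol
  T = 336.6 K: K = (2.037, 0.234), RR gives ψ = 0.250, H_out = 6.663 kJ/mol
Linear interpolation between T = 336.6 (H_out = 6.663) and T = 337.9 (H_out = 7.442) on hF = 6.96 gives T ≈ 337.1 K, at which ψ = 0.26.

T = 337.1 K, V/F = 0.26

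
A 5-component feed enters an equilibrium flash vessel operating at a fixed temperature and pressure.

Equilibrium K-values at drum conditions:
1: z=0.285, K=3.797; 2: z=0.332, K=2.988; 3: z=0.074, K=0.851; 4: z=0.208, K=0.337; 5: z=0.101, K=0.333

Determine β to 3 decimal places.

β = 0.847

Material balance + equilibrium reduce to Σ zᵢ(Kᵢ−1)/(1+β(Kᵢ−1)) = 0.
Feasibility: ΣzᵢKᵢ = 2.241, Σzᵢ/Kᵢ = 1.194 — both > 1, two phases present.
Newton–Raphson from β = 0.66:
  β = 0.660: g = 0.1878, g' = -0.955 → β = 0.857
  β = 0.857: g = -0.0100, g' = -1.109 → β = 0.848
  β = 0.848: g = -0.0001, g' = -1.095 → β = 0.847
Converged at β = 0.847.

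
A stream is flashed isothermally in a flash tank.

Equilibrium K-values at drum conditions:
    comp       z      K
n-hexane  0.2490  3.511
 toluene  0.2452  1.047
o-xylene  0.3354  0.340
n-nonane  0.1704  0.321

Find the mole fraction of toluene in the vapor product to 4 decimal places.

Material balance + equilibrium reduce to Σ zᵢ(Kᵢ−1)/(1+β(Kᵢ−1)) = 0.
Feasibility: ΣzᵢKᵢ = 1.2997, Σzᵢ/Kᵢ = 1.8224 — both > 1, two phases present.
Newton–Raphson from β = 0.5:
  β = 0.5000: g = -0.21710, g' = -0.8147 → β = 0.2335
  β = 0.2335: g = 0.00634, g' = -0.9396 → β = 0.2403
Converged at β = 0.2403.
Compositions from xᵢ = zᵢ/(1+β(Kᵢ−1)), yᵢ = Kᵢxᵢ:
  n-hexane: x = 0.1553, y = 0.5452
  toluene: x = 0.2425, y = 0.2539
  o-xylene: x = 0.3986, y = 0.1355
  n-nonane: x = 0.2036, y = 0.0654

y_toluene = 0.2539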